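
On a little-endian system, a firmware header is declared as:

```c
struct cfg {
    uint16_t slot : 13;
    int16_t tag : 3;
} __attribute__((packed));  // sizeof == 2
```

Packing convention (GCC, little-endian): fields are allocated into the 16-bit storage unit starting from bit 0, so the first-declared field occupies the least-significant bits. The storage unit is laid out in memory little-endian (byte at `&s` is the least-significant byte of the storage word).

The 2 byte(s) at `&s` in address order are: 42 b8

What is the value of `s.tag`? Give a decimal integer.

-3

[0]=0x42 [1]=0xb8 (little-endian) → word 0xb842
slot [0+:13] = (word>>0) & 0x1fff = 6210
tag [13+:3] = (word>>13) & 0x7 = 5  ←
tag signed 3b, MSB=1: 5 - 8 = -3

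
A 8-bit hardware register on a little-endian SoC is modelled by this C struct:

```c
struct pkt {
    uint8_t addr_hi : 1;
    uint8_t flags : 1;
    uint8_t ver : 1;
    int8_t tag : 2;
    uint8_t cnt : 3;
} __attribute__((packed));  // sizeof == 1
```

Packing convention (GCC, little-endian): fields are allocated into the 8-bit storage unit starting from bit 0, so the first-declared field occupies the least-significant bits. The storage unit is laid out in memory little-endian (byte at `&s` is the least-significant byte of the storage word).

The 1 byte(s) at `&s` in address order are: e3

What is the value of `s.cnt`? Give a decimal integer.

[0]=0xe3 (little-endian) → word 0xe3
addr_hi:1 @ bit 0 → (0xe3>>0)&0x1 = 0x1
flags:1 @ bit 1 → (0xe3>>1)&0x1 = 0x1
ver:1 @ bit 2 → (0xe3>>2)&0x1 = 0x0
tag:2 @ bit 3 → (0xe3>>3)&0x3 = 0x0
cnt:3 @ bit 5 → (0xe3>>5)&0x7 = 0x7  ←

7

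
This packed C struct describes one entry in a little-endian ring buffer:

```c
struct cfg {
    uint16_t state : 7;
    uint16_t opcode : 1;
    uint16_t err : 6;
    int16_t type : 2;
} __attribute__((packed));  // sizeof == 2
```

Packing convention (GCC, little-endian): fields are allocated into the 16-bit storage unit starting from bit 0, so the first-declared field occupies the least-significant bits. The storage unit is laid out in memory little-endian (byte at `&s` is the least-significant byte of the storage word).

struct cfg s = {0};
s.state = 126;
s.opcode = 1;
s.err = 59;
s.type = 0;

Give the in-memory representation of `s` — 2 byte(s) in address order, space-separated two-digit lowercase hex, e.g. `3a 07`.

fe 3b

state:7 = 126 → 0x7e << 0 → word 0x007e
opcode:1 = 1 → 0x1 << 7 → word 0x00fe
err:6 = 59 → 0x3b << 8 → word 0x3bfe
type:2 = 0 → 0x0 << 14 → word 0x3bfe
word = 0x3bfe → little-endian bytes:
  [0]=0xfe  [1]=0x3b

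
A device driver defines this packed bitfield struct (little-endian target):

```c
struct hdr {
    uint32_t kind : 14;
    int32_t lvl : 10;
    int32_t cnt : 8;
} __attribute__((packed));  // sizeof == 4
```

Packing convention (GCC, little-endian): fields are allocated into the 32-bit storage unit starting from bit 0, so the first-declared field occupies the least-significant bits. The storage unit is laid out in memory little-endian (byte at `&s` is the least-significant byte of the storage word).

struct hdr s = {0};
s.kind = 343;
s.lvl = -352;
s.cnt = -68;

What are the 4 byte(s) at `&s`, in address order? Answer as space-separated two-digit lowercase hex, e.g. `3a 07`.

57 01 a8 bc

kind:14 = 343 → 0x157 << 0 → word 0x00000157
lvl:10 = -352 → 0x2a0 << 14 → word 0x00a80157
cnt:8 = -68 → 0xbc << 24 → word 0xbca80157
word = 0xbca80157 → little-endian bytes:
  [0]=0x57  [1]=0x01  [2]=0xa8  [3]=0xbc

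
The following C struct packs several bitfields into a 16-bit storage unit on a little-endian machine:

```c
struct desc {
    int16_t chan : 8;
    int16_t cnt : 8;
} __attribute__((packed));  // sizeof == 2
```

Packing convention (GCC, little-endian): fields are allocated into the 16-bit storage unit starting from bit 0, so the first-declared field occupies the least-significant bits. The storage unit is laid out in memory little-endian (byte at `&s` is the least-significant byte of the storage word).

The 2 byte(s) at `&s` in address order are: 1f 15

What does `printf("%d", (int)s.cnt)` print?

[0]=0x1f [1]=0x15 (little-endian) → word 0x151f
chan:8 @ bit 0 → (0x151f>>0)&0xff = 0x1f
cnt:8 @ bit 8 → (0x151f>>8)&0xff = 0x15  ←
cnt signed 8b, MSB=0: value = 21

21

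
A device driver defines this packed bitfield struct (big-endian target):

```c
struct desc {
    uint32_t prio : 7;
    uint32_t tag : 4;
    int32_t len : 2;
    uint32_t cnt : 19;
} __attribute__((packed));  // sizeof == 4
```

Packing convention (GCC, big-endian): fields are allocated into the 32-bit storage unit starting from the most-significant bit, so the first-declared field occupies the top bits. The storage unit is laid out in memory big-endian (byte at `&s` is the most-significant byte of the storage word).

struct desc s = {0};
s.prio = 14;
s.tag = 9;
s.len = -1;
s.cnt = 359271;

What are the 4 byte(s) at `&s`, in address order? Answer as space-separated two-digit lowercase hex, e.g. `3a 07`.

1d 3d 7b 67

prio:7 = 14 → 0xe << 25 → word 0x1c000000
tag:4 = 9 → 0x9 << 21 → word 0x1d200000
len:2 = -1 → 0x3 << 19 → word 0x1d380000
cnt:19 = 359271 → 0x57b67 << 0 → word 0x1d3d7b67
word = 0x1d3d7b67 → big-endian bytes:
  [0]=0x1d  [1]=0x3d  [2]=0x7b  [3]=0x67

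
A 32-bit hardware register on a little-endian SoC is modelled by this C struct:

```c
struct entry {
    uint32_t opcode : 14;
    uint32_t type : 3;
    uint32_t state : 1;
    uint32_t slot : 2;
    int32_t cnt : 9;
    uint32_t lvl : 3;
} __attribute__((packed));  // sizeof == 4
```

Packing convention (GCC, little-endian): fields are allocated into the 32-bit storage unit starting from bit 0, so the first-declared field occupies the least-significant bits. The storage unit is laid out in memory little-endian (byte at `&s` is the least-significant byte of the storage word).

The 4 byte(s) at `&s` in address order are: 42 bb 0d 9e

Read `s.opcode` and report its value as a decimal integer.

[0]=0x42 [1]=0xbb [2]=0x0d [3]=0x9e (little-endian) → word 0x9e0dbb42
opcode:14 @ bit 0 → (0x9e0dbb42>>0)&0x3fff = 0x3b42  ←
type:3 @ bit 14 → (0x9e0dbb42>>14)&0x7 = 0x6
state:1 @ bit 17 → (0x9e0dbb42>>17)&0x1 = 0x0
slot:2 @ bit 18 → (0x9e0dbb42>>18)&0x3 = 0x3
cnt:9 @ bit 20 → (0x9e0dbb42>>20)&0x1ff = 0x1e0
lvl:3 @ bit 29 → (0x9e0dbb42>>29)&0x7 = 0x4

15170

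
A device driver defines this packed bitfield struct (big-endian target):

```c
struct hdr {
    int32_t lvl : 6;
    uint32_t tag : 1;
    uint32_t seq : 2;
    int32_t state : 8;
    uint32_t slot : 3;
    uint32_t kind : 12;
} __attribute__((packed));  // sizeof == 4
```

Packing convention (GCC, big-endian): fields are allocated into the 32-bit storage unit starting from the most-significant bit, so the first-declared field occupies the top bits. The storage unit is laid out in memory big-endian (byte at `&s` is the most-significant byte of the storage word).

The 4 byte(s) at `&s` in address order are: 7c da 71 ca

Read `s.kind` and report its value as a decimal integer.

[0]=0x7c [1]=0xda [2]=0x71 [3]=0xca (big-endian) → word 0x7cda71ca
lvl [26+:6] = (word>>26) & 0x3f = 31
tag [25+:1] = (word>>25) & 0x1 = 0
seq [23+:2] = (word>>23) & 0x3 = 1
state [15+:8] = (word>>15) & 0xff = 180
slot [12+:3] = (word>>12) & 0x7 = 7
kind [0+:12] = (word>>0) & 0xfff = 458  ←

458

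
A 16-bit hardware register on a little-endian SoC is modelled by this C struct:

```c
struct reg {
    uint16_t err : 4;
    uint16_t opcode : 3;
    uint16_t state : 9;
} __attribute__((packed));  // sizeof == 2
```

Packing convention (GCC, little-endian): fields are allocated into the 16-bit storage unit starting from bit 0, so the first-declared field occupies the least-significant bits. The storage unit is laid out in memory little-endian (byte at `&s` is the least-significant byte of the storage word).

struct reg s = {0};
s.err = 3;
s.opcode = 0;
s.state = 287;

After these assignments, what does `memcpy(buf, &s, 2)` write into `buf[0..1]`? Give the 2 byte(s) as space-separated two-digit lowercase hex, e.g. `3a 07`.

83 8f

err:4 = 3 → 0x3 << 0 → word 0x0003
opcode:3 = 0 → 0x0 << 4 → word 0x0003
state:9 = 287 → 0x11f << 7 → word 0x8f83
word = 0x8f83 → little-endian bytes:
  [0]=0x83  [1]=0x8f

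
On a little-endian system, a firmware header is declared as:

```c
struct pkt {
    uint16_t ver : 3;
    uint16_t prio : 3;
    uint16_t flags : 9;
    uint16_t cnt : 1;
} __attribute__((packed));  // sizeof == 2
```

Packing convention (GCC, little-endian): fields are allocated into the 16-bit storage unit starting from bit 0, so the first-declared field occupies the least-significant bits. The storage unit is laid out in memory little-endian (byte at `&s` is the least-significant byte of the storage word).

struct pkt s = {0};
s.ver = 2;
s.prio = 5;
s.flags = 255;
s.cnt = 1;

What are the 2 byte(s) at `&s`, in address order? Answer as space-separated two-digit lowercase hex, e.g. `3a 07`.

ea bf

ver:3 = 2 → 0x2 << 0 → word 0x0002
prio:3 = 5 → 0x5 << 3 → word 0x002a
flags:9 = 255 → 0xff << 6 → word 0x3fea
cnt:1 = 1 → 0x1 << 15 → word 0xbfea
word = 0xbfea → little-endian bytes:
  [0]=0xea  [1]=0xbf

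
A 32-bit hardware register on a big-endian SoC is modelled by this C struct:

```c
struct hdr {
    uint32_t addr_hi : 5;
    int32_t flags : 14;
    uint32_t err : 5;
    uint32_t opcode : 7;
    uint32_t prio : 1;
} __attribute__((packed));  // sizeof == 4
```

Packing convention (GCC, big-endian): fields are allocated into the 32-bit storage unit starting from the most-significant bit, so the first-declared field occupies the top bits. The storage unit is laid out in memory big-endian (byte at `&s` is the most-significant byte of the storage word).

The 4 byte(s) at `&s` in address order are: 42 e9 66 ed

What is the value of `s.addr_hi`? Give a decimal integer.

8

[0]=0x42 [1]=0xe9 [2]=0x66 [3]=0xed (big-endian) → word 0x42e966ed
addr_hi:5 @ bit 27 → (0x42e966ed>>27)&0x1f = 0x8  ←
flags:14 @ bit 13 → (0x42e966ed>>13)&0x3fff = 0x174b
err:5 @ bit 8 → (0x42e966ed>>8)&0x1f = 0x6
opcode:7 @ bit 1 → (0x42e966ed>>1)&0x7f = 0x76
prio:1 @ bit 0 → (0x42e966ed>>0)&0x1 = 0x1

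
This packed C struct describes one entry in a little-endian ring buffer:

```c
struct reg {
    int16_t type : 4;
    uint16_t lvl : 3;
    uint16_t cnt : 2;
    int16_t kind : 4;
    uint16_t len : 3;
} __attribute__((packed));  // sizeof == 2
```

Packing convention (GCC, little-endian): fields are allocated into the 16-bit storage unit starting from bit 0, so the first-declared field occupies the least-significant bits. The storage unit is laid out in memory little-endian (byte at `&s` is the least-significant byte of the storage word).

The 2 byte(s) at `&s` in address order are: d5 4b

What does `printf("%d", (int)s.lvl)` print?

[0]=0xd5 [1]=0x4b (little-endian) → word 0x4bd5
type:4 @ bit 0 → (0x4bd5>>0)&0xf = 0x5
lvl:3 @ bit 4 → (0x4bd5>>4)&0x7 = 0x5  ←
cnt:2 @ bit 7 → (0x4bd5>>7)&0x3 = 0x3
kind:4 @ bit 9 → (0x4bd5>>9)&0xf = 0x5
len:3 @ bit 13 → (0x4bd5>>13)&0x7 = 0x2

5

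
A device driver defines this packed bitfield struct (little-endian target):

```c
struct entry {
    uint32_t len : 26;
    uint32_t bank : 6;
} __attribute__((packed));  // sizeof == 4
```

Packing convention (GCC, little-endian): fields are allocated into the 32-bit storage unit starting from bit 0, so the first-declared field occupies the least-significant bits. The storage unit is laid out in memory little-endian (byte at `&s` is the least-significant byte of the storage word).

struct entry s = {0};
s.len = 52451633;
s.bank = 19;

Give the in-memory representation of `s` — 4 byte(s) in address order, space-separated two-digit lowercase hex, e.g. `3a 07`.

31 59 20 4f

[0+:26] len=52451633 & 0x3ffffff = 0x3205931; word=0x03205931
[26+:6] bank=19 & 0x3f = 0x13; word=0x4f205931
word = 0x4f205931 → little-endian bytes:
  [0]=0x31  [1]=0x59  [2]=0x20  [3]=0x4f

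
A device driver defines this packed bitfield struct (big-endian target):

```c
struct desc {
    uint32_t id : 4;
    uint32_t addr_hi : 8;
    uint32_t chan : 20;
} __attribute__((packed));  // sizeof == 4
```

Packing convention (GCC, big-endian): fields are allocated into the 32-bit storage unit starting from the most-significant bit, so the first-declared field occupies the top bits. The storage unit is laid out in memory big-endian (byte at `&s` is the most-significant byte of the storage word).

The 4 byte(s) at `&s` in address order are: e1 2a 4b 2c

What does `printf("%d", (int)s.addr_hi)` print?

[0]=0xe1 [1]=0x2a [2]=0x4b [3]=0x2c (big-endian) → word 0xe12a4b2c
id [28+:4] = (word>>28) & 0xf = 14
addr_hi [20+:8] = (word>>20) & 0xff = 18  ←
chan [0+:20] = (word>>0) & 0xfffff = 674604

18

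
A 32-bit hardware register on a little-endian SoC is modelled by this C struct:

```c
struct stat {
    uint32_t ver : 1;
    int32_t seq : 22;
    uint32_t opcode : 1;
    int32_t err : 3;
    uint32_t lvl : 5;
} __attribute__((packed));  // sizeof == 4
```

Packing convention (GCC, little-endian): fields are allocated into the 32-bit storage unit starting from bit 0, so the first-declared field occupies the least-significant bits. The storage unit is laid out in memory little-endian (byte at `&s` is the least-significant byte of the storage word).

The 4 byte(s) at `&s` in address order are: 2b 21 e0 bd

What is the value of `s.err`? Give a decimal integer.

[0]=0x2b [1]=0x21 [2]=0xe0 [3]=0xbd (little-endian) → word 0xbde0212b
ver [0+:1] = (word>>0) & 0x1 = 1
seq [1+:22] = (word>>1) & 0x3fffff = 3149973
opcode [23+:1] = (word>>23) & 0x1 = 1
err [24+:3] = (word>>24) & 0x7 = 5  ←
lvl [27+:5] = (word>>27) & 0x1f = 23
err signed 3b, MSB=1: 5 - 8 = -3

-3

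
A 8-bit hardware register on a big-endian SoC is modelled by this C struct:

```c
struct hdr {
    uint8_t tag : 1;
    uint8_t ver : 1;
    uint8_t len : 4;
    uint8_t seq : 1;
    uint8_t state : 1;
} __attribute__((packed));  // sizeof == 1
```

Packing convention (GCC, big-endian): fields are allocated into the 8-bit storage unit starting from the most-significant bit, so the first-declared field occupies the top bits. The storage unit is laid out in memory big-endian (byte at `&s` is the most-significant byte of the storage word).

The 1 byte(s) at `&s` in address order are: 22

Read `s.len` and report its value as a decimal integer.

[0]=0x22 (big-endian) → word 0x22
tag [7+:1] = (word>>7) & 0x1 = 0
ver [6+:1] = (word>>6) & 0x1 = 0
len [2+:4] = (word>>2) & 0xf = 8  ←
seq [1+:1] = (word>>1) & 0x1 = 1
state [0+:1] = (word>>0) & 0x1 = 0

8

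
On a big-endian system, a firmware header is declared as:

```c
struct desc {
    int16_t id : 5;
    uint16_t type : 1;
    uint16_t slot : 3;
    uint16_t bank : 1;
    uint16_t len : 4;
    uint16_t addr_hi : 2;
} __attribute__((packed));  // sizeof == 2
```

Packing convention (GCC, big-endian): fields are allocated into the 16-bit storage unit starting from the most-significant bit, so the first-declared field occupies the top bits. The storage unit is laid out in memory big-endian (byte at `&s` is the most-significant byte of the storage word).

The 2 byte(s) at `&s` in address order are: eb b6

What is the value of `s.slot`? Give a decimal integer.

[0]=0xeb [1]=0xb6 (big-endian) → word 0xebb6
id:5 @ bit 11 → (0xebb6>>11)&0x1f = 0x1d
type:1 @ bit 10 → (0xebb6>>10)&0x1 = 0x0
slot:3 @ bit 7 → (0xebb6>>7)&0x7 = 0x7  ←
bank:1 @ bit 6 → (0xebb6>>6)&0x1 = 0x0
len:4 @ bit 2 → (0xebb6>>2)&0xf = 0xd
addr_hi:2 @ bit 0 → (0xebb6>>0)&0x3 = 0x2

7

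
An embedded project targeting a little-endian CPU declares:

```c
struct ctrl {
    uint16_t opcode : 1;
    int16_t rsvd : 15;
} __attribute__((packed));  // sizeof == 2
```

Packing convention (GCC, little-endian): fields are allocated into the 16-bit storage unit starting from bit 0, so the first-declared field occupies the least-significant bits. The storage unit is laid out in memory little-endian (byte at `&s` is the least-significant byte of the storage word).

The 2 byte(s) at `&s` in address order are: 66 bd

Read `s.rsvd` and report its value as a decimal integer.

[0]=0x66 [1]=0xbd (little-endian) → word 0xbd66
opcode [0+:1] = (word>>0) & 0x1 = 0
rsvd [1+:15] = (word>>1) & 0x7fff = 24243  ←
rsvd signed 15b, MSB=1: 24243 - 32768 = -8525

-8525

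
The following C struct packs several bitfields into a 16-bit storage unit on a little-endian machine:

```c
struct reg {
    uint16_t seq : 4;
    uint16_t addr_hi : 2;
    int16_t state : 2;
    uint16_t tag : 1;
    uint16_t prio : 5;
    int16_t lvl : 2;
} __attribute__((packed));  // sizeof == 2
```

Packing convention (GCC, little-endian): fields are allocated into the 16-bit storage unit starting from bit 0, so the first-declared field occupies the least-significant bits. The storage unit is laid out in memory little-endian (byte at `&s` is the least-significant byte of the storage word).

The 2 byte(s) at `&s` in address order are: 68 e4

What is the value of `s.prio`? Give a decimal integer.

[0]=0x68 [1]=0xe4 (little-endian) → word 0xe468
seq:4 @ bit 0 → (0xe468>>0)&0xf = 0x8
addr_hi:2 @ bit 4 → (0xe468>>4)&0x3 = 0x2
state:2 @ bit 6 → (0xe468>>6)&0x3 = 0x1
tag:1 @ bit 8 → (0xe468>>8)&0x1 = 0x0
prio:5 @ bit 9 → (0xe468>>9)&0x1f = 0x12  ←
lvl:2 @ bit 14 → (0xe468>>14)&0x3 = 0x3

18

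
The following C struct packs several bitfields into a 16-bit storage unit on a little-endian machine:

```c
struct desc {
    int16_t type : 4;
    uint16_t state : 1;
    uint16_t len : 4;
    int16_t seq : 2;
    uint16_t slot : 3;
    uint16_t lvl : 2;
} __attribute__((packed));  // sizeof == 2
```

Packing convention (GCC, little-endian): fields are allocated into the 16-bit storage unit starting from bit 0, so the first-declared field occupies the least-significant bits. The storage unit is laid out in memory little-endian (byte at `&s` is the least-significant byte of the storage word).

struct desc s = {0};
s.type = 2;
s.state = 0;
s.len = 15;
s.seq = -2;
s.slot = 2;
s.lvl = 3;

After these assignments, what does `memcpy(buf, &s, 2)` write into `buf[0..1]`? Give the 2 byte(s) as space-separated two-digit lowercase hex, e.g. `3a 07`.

[0+:4] type=2 & 0xf = 0x2; word=0x0002
[4+:1] state=0 & 0x1 = 0x0; word=0x0002
[5+:4] len=15 & 0xf = 0xf; word=0x01e2
[9+:2] seq=-2 & 0x3 = 0x2; word=0x05e2
[11+:3] slot=2 & 0x7 = 0x2; word=0x15e2
[14+:2] lvl=3 & 0x3 = 0x3; word=0xd5e2
word = 0xd5e2 → little-endian bytes:
  [0]=0xe2  [1]=0xd5

e2 d5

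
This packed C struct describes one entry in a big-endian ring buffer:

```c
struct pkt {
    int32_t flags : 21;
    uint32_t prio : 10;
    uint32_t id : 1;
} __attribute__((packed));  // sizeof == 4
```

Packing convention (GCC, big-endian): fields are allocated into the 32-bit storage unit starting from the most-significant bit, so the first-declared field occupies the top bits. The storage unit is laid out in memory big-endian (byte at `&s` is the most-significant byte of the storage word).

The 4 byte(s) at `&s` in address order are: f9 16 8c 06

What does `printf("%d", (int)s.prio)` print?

[0]=0xf9 [1]=0x16 [2]=0x8c [3]=0x06 (big-endian) → word 0xf9168c06
flags [11+:21] = (word>>11) & 0x1fffff = 2040529
prio [1+:10] = (word>>1) & 0x3ff = 515  ←
id [0+:1] = (word>>0) & 0x1 = 0

515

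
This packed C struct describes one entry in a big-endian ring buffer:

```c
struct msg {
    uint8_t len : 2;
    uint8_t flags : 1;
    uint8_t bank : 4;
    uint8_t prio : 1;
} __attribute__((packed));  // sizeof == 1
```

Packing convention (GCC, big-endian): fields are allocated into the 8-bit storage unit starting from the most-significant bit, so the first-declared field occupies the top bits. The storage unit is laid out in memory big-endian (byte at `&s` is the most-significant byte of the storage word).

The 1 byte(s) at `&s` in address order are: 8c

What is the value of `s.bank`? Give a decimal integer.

6

[0]=0x8c (big-endian) → word 0x8c
len:2 @ bit 6 → (0x8c>>6)&0x3 = 0x2
flags:1 @ bit 5 → (0x8c>>5)&0x1 = 0x0
bank:4 @ bit 1 → (0x8c>>1)&0xf = 0x6  ←
prio:1 @ bit 0 → (0x8c>>0)&0x1 = 0x0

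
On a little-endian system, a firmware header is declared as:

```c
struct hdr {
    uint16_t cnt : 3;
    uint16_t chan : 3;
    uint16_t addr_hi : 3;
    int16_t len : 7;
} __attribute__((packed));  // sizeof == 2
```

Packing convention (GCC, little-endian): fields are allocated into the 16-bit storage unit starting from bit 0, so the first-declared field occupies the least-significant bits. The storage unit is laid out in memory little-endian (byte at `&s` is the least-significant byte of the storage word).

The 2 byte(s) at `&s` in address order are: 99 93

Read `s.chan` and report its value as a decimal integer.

[0]=0x99 [1]=0x93 (little-endian) → word 0x9399
cnt:3 @ bit 0 → (0x9399>>0)&0x7 = 0x1
chan:3 @ bit 3 → (0x9399>>3)&0x7 = 0x3  ←
addr_hi:3 @ bit 6 → (0x9399>>6)&0x7 = 0x6
len:7 @ bit 9 → (0x9399>>9)&0x7f = 0x49

3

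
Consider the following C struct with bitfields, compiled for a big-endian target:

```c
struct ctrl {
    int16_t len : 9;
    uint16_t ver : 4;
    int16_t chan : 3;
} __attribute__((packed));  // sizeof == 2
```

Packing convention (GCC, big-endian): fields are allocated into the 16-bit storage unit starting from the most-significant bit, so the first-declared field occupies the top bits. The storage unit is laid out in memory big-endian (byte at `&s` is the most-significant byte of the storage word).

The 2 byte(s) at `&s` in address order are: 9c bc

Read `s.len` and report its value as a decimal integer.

[0]=0x9c [1]=0xbc (big-endian) → word 0x9cbc
len [7+:9] = (word>>7) & 0x1ff = 313  ←
ver [3+:4] = (word>>3) & 0xf = 7
chan [0+:3] = (word>>0) & 0x7 = 4
len signed 9b, MSB=1: 313 - 512 = -199

-199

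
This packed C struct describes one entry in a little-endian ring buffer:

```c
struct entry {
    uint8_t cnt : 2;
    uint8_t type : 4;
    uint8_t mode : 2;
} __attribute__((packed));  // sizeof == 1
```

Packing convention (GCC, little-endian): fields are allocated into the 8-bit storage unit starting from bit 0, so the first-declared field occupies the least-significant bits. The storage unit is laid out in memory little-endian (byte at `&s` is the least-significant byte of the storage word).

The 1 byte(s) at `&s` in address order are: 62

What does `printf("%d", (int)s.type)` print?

8

[0]=0x62 (little-endian) → word 0x62
cnt:2 @ bit 0 → (0x62>>0)&0x3 = 0x2
type:4 @ bit 2 → (0x62>>2)&0xf = 0x8  ←
mode:2 @ bit 6 → (0x62>>6)&0x3 = 0x1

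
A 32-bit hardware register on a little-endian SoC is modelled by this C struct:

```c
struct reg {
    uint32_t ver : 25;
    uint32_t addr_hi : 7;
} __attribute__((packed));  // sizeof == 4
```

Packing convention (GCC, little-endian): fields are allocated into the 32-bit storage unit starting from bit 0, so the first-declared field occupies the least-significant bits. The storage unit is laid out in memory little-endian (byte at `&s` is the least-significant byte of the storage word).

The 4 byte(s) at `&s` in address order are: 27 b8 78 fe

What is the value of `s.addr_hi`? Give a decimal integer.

127

[0]=0x27 [1]=0xb8 [2]=0x78 [3]=0xfe (little-endian) → word 0xfe78b827
ver:25 @ bit 0 → (0xfe78b827>>0)&0x1ffffff = 0x78b827
addr_hi:7 @ bit 25 → (0xfe78b827>>25)&0x7f = 0x7f  ←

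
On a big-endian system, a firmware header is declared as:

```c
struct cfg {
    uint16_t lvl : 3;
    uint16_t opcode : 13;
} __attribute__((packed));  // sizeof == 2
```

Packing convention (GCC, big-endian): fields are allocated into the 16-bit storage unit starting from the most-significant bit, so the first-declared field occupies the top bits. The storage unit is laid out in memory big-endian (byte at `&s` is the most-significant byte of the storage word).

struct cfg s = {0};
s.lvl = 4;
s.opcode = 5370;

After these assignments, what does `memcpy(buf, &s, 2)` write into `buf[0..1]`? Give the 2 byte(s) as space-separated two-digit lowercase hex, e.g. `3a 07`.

[13+:3] lvl=4 & 0x7 = 0x4; word=0x8000
[0+:13] opcode=5370 & 0x1fff = 0x14fa; word=0x94fa
word = 0x94fa → big-endian bytes:
  [0]=0x94  [1]=0xfa

94 fa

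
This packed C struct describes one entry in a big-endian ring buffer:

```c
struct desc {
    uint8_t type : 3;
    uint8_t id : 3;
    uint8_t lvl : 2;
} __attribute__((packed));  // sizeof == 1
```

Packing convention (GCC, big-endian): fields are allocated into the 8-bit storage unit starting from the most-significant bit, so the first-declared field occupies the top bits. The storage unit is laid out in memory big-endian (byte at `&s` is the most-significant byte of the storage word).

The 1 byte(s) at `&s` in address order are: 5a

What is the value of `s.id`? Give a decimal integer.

[0]=0x5a (big-endian) → word 0x5a
type:3 @ bit 5 → (0x5a>>5)&0x7 = 0x2
id:3 @ bit 2 → (0x5a>>2)&0x7 = 0x6  ←
lvl:2 @ bit 0 → (0x5a>>0)&0x3 = 0x2

6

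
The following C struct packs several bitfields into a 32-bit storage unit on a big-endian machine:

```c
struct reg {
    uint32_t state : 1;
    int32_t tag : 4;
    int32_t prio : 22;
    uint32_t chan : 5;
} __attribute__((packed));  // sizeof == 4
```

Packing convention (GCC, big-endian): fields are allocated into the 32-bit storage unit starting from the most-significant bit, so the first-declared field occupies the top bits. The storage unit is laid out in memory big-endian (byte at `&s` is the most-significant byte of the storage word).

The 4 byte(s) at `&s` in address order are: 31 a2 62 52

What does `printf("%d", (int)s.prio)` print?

856850

[0]=0x31 [1]=0xa2 [2]=0x62 [3]=0x52 (big-endian) → word 0x31a26252
state:1 @ bit 31 → (0x31a26252>>31)&0x1 = 0x0
tag:4 @ bit 27 → (0x31a26252>>27)&0xf = 0x6
prio:22 @ bit 5 → (0x31a26252>>5)&0x3fffff = 0xd1312  ←
chan:5 @ bit 0 → (0x31a26252>>0)&0x1f = 0x12
prio signed 22b, MSB=0: value = 856850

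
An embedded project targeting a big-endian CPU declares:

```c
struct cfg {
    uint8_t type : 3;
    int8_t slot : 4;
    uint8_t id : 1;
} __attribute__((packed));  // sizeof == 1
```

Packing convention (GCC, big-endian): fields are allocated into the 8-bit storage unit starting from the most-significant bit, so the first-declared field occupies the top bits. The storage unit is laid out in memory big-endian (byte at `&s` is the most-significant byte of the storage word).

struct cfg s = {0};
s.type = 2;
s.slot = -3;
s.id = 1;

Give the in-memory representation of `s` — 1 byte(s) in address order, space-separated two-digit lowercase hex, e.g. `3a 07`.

5b

type:3 = 2 → 0x2 << 5 → word 0x40
slot:4 = -3 → 0xd << 1 → word 0x5a
id:1 = 1 → 0x1 << 0 → word 0x5b
word = 0x5b → big-endian bytes:
  [0]=0x5b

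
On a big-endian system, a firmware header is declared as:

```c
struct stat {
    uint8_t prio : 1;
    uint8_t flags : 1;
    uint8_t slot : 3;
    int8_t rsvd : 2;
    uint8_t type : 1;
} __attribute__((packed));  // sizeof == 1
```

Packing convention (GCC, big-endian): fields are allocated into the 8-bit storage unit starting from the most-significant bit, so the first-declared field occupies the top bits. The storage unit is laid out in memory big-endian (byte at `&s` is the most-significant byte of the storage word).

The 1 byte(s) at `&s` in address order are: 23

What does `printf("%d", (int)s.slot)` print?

[0]=0x23 (big-endian) → word 0x23
prio:1 @ bit 7 → (0x23>>7)&0x1 = 0x0
flags:1 @ bit 6 → (0x23>>6)&0x1 = 0x0
slot:3 @ bit 3 → (0x23>>3)&0x7 = 0x4  ←
rsvd:2 @ bit 1 → (0x23>>1)&0x3 = 0x1
type:1 @ bit 0 → (0x23>>0)&0x1 = 0x1

4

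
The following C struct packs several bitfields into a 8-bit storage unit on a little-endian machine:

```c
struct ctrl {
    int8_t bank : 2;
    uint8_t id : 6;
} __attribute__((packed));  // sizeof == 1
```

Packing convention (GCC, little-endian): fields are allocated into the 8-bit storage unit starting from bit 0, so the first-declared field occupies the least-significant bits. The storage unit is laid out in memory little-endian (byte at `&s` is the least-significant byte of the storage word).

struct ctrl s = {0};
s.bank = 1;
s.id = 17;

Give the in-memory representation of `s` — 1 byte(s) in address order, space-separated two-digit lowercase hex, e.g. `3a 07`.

bank:2 = 1 → 0x1 << 0 → word 0x01
id:6 = 17 → 0x11 << 2 → word 0x45
word = 0x45 → little-endian bytes:
  [0]=0x45

45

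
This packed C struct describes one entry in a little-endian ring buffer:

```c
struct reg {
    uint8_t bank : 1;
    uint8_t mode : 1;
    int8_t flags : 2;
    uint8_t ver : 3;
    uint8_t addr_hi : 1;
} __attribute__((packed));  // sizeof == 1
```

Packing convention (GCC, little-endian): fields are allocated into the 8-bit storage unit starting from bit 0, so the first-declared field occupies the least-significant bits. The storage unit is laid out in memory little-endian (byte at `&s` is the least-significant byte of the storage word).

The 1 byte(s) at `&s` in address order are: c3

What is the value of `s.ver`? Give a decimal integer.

4

[0]=0xc3 (little-endian) → word 0xc3
bank [0+:1] = (word>>0) & 0x1 = 1
mode [1+:1] = (word>>1) & 0x1 = 1
flags [2+:2] = (word>>2) & 0x3 = 0
ver [4+:3] = (word>>4) & 0x7 = 4  ←
addr_hi [7+:1] = (word>>7) & 0x1 = 1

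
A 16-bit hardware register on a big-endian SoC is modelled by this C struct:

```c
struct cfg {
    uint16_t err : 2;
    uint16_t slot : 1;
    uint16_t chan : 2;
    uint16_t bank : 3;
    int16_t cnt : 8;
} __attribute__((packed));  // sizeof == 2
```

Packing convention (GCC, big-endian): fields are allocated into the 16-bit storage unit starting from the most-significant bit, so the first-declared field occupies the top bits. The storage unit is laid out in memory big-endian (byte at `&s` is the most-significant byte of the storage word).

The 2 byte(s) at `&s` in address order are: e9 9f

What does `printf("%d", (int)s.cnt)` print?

[0]=0xe9 [1]=0x9f (big-endian) → word 0xe99f
err:2 @ bit 14 → (0xe99f>>14)&0x3 = 0x3
slot:1 @ bit 13 → (0xe99f>>13)&0x1 = 0x1
chan:2 @ bit 11 → (0xe99f>>11)&0x3 = 0x1
bank:3 @ bit 8 → (0xe99f>>8)&0x7 = 0x1
cnt:8 @ bit 0 → (0xe99f>>0)&0xff = 0x9f  ←
cnt signed 8b, MSB=1: 159 - 256 = -97

-97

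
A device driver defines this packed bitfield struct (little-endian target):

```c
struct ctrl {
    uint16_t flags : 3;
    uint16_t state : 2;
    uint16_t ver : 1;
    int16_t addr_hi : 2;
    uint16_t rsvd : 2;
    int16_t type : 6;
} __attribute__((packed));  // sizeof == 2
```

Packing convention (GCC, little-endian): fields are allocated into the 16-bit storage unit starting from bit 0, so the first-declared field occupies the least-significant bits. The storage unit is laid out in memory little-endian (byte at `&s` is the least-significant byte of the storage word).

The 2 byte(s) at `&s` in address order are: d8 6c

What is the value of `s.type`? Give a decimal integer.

[0]=0xd8 [1]=0x6c (little-endian) → word 0x6cd8
flags [0+:3] = (word>>0) & 0x7 = 0
state [3+:2] = (word>>3) & 0x3 = 3
ver [5+:1] = (word>>5) & 0x1 = 0
addr_hi [6+:2] = (word>>6) & 0x3 = 3
rsvd [8+:2] = (word>>8) & 0x3 = 0
type [10+:6] = (word>>10) & 0x3f = 27  ←
type signed 6b, MSB=0: value = 27

27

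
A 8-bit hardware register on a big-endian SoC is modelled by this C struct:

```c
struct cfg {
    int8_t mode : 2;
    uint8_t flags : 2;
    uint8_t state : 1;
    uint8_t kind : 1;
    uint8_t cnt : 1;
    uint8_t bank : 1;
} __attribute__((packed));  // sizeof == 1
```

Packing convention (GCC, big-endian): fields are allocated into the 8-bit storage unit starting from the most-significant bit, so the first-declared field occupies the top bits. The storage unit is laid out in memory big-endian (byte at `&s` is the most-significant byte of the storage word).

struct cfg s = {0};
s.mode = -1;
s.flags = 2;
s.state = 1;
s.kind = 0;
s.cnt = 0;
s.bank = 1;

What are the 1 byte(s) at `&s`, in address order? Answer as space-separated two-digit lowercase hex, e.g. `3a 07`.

e9

mode:2 = -1 → 0x3 << 6 → word 0xc0
flags:2 = 2 → 0x2 << 4 → word 0xe0
state:1 = 1 → 0x1 << 3 → word 0xe8
kind:1 = 0 → 0x0 << 2 → word 0xe8
cnt:1 = 0 → 0x0 << 1 → word 0xe8
bank:1 = 1 → 0x1 << 0 → word 0xe9
word = 0xe9 → big-endian bytes:
  [0]=0xe9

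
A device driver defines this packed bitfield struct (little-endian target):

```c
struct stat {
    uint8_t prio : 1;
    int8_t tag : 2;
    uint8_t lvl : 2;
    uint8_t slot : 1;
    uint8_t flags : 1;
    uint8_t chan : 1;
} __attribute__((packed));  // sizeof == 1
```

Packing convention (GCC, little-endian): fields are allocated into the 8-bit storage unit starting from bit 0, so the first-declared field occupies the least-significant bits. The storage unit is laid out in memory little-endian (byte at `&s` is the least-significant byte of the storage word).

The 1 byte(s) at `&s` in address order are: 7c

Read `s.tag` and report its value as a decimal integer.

[0]=0x7c (little-endian) → word 0x7c
prio:1 @ bit 0 → (0x7c>>0)&0x1 = 0x0
tag:2 @ bit 1 → (0x7c>>1)&0x3 = 0x2  ←
lvl:2 @ bit 3 → (0x7c>>3)&0x3 = 0x3
slot:1 @ bit 5 → (0x7c>>5)&0x1 = 0x1
flags:1 @ bit 6 → (0x7c>>6)&0x1 = 0x1
chan:1 @ bit 7 → (0x7c>>7)&0x1 = 0x0
tag signed 2b, MSB=1: 2 - 4 = -2

-2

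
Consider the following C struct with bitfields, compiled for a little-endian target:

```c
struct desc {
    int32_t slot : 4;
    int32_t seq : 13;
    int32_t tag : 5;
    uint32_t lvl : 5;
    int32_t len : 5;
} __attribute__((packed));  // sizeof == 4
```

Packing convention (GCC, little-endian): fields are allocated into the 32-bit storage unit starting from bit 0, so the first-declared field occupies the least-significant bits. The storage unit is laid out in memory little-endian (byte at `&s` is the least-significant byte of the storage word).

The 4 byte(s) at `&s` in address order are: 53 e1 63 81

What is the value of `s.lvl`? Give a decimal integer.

[0]=0x53 [1]=0xe1 [2]=0x63 [3]=0x81 (little-endian) → word 0x8163e153
slot [0+:4] = (word>>0) & 0xf = 3
seq [4+:13] = (word>>4) & 0x1fff = 7701
tag [17+:5] = (word>>17) & 0x1f = 17
lvl [22+:5] = (word>>22) & 0x1f = 5  ←
len [27+:5] = (word>>27) & 0x1f = 16

5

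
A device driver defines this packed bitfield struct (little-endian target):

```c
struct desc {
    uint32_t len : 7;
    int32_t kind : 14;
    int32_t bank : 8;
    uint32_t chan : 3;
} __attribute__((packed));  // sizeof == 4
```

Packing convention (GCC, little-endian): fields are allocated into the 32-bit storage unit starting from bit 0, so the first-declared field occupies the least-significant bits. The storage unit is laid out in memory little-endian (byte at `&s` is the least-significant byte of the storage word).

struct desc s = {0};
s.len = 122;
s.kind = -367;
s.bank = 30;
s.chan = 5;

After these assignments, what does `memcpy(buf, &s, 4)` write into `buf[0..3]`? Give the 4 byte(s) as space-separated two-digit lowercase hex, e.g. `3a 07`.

fa 48 df a3

len (7b) val=122 bits=0x7a at bit 0: 0x0000007a
kind (14b) val=-367 bits=0x3e91 at bit 7: 0x001f48fa
bank (8b) val=30 bits=0x1e at bit 21: 0x03df48fa
chan (3b) val=5 bits=0x5 at bit 29: 0xa3df48fa
word = 0xa3df48fa → little-endian bytes:
  [0]=0xfa  [1]=0x48  [2]=0xdf  [3]=0xa3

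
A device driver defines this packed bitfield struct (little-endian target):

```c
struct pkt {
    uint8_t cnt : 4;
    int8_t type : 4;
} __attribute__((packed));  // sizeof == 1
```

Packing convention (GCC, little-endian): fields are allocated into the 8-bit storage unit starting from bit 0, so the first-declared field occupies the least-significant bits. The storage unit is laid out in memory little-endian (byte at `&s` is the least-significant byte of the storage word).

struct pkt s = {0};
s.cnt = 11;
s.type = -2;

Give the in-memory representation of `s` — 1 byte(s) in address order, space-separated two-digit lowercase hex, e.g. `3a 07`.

eb

[0+:4] cnt=11 & 0xf = 0xb; word=0x0b
[4+:4] type=-2 & 0xf = 0xe; word=0xeb
word = 0xeb → little-endian bytes:
  [0]=0xeb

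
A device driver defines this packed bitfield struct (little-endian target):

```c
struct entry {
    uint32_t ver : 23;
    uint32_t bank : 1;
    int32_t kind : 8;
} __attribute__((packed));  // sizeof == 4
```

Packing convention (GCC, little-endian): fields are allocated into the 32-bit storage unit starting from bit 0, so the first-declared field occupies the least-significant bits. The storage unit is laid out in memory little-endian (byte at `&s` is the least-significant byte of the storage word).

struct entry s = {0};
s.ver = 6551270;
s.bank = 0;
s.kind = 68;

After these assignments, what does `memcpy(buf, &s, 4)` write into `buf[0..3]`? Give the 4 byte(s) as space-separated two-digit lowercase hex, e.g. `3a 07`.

ver:23 = 6551270 → 0x63f6e6 << 0 → word 0x0063f6e6
bank:1 = 0 → 0x0 << 23 → word 0x0063f6e6
kind:8 = 68 → 0x44 << 24 → word 0x4463f6e6
word = 0x4463f6e6 → little-endian bytes:
  [0]=0xe6  [1]=0xf6  [2]=0x63  [3]=0x44

e6 f6 63 44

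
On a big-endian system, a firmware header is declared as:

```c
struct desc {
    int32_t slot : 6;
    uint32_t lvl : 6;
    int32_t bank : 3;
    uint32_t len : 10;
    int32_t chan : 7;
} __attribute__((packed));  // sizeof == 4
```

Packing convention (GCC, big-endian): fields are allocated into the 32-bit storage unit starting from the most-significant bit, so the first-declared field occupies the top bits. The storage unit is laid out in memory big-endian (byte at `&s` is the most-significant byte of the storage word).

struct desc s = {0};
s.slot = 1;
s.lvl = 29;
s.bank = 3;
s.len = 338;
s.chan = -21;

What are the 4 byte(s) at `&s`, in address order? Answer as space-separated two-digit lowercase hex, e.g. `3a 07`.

05 d6 a9 6b

slot:6 = 1 → 0x1 << 26 → word 0x04000000
lvl:6 = 29 → 0x1d << 20 → word 0x05d00000
bank:3 = 3 → 0x3 << 17 → word 0x05d60000
len:10 = 338 → 0x152 << 7 → word 0x05d6a900
chan:7 = -21 → 0x6b << 0 → word 0x05d6a96b
word = 0x05d6a96b → big-endian bytes:
  [0]=0x05  [1]=0xd6  [2]=0xa9  [3]=0x6b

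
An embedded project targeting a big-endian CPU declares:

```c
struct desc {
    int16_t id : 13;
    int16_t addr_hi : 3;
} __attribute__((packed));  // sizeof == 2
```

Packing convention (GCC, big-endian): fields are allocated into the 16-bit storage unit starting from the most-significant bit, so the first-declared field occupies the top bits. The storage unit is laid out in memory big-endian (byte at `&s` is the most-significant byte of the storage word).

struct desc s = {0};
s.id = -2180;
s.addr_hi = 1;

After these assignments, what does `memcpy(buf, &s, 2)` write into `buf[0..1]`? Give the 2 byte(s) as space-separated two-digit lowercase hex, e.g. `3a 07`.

id (13b) val=-2180 bits=0x177c at bit 3: 0xbbe0
addr_hi (3b) val=1 bits=0x1 at bit 0: 0xbbe1
word = 0xbbe1 → big-endian bytes:
  [0]=0xbb  [1]=0xe1

bb e1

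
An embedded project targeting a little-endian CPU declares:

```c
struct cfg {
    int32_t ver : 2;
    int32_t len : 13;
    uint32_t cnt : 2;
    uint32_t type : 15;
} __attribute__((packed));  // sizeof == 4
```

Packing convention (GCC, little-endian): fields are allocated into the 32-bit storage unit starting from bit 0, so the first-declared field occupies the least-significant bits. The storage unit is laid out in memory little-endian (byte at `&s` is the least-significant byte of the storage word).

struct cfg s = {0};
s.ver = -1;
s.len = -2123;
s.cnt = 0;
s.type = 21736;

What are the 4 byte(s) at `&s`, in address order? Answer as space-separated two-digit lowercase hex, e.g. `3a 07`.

d7 5e d0 a9

[0+:2] ver=-1 & 0x3 = 0x3; word=0x00000003
[2+:13] len=-2123 & 0x1fff = 0x17b5; word=0x00005ed7
[15+:2] cnt=0 & 0x3 = 0x0; word=0x00005ed7
[17+:15] type=21736 & 0x7fff = 0x54e8; word=0xa9d05ed7
word = 0xa9d05ed7 → little-endian bytes:
  [0]=0xd7  [1]=0x5e  [2]=0xd0  [3]=0xa9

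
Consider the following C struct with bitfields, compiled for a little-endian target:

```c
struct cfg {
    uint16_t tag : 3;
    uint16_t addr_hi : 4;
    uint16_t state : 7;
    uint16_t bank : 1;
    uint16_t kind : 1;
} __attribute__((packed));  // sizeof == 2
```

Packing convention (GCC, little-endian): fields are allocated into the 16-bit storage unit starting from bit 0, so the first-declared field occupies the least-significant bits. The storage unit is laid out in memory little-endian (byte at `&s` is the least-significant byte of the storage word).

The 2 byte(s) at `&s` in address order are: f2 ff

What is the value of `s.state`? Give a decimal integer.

127

[0]=0xf2 [1]=0xff (little-endian) → word 0xfff2
tag:3 @ bit 0 → (0xfff2>>0)&0x7 = 0x2
addr_hi:4 @ bit 3 → (0xfff2>>3)&0xf = 0xe
state:7 @ bit 7 → (0xfff2>>7)&0x7f = 0x7f  ←
bank:1 @ bit 14 → (0xfff2>>14)&0x1 = 0x1
kind:1 @ bit 15 → (0xfff2>>15)&0x1 = 0x1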